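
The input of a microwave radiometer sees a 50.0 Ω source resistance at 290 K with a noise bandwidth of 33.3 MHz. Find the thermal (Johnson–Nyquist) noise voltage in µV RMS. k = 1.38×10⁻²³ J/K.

5.16 µV

V_n = √(4kTRB)
4kTRB = 4 × 1.38×10⁻²³ × 290 × 5.00×10¹ × 3.33×10⁷ = 2.67×10⁻¹¹ V²
V_n = √(2.67×10⁻¹¹) = 5.16×10⁻⁶ V = 5.16 µV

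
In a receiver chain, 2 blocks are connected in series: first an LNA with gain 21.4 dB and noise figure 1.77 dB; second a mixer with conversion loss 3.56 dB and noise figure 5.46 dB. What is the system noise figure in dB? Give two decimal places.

Convert to linear (a loss of L dB is a gain of −L dB): F_i = 10^(NF_i/10), G_i = 10^(G_i,dB/10)
  Stage 1: F_1 = 10^(1.77/10) = 1.503, G_1 = 10^(21.4/10) = 138.0
  Stage 2: F_2 = 10^(5.46/10) = 3.516, G_2 = 10^(−3.56/10) = 0.4406
Friis cascade:
  F = 1.503 + (3.516 − 1)/138.0 = 1.521
NF = 10 log₁₀(1.521) = 1.82 dB

1.82 dB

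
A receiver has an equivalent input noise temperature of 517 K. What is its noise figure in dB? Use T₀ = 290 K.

4.44 dB

F = 1 + T_e/T₀ = 1 + 517/290 = 2.78276
NF = 10 log₁₀(2.78276) = 4.44 dB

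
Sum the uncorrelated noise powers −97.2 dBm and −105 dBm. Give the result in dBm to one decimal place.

−96.5 dBm

Convert to linear, add, convert back:
P₁ = 1.91×10⁻¹³ W, P₂ = 3.16×10⁻¹⁴ W
P_tot = 2.22×10⁻¹³ W → 10 log₁₀(P_tot / 10⁻³) = −96.5 dBm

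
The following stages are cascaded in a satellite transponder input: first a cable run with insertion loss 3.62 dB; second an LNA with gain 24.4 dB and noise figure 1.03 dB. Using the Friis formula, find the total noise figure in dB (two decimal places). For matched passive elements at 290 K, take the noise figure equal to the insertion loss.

4.65 dB

Convert to linear (a loss of L dB is a gain of −L dB): F_i = 10^(NF_i/10), G_i = 10^(G_i,dB/10)
  Stage 1: F_1 = 10^(3.62/10) = 2.301, G_1 = 10^(−3.62/10) = 0.4345
  Stage 2: F_2 = 10^(1.03/10) = 1.268, G_2 = 10^(24.4/10) = 275.4
Friis cascade:
  F = 2.301 + (1.268 − 1)/0.4345 = 2.917
NF = 10 log₁₀(2.917) = 4.65 dB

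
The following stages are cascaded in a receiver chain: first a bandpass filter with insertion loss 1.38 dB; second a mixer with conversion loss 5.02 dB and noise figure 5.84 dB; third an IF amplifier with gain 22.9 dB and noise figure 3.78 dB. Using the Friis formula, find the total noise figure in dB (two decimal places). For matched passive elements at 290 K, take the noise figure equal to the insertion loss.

10.54 dB

Convert to linear (a loss of L dB is a gain of −L dB): F_i = 10^(NF_i/10), G_i = 10^(G_i,dB/10)
  Stage 1: F_1 = 10^(1.38/10) = 1.374, G_1 = 10^(−1.38/10) = 0.7278
  Stage 2: F_2 = 10^(5.84/10) = 3.837, G_2 = 10^(−5.02/10) = 0.3148
  Stage 3: F_3 = 10^(3.78/10) = 2.388, G_3 = 10^(22.9/10) = 195.0
Friis cascade:
  F = 1.374 + (3.837 − 1)/0.7278 + (2.388 − 1)/0.2291 = 11.33
NF = 10 log₁₀(11.33) = 10.54 dB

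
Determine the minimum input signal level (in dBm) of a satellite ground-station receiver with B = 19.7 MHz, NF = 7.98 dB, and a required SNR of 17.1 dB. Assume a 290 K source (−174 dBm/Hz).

Sensitivity = −174 + 10 log₁₀(B) + NF + SNR_min
= −174 + 72.94 + 7.98 + 17.1
= −75.98 dBm → −76.0 dBm

−76.0 dBm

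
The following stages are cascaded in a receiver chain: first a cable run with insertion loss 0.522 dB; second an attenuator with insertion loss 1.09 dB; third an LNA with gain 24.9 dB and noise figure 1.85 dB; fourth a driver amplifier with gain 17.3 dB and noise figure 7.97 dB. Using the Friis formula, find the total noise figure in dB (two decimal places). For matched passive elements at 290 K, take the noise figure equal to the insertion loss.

3.51 dB

Convert to linear (a loss of L dB is a gain of −L dB): F_i = 10^(NF_i/10), G_i = 10^(G_i,dB/10)
  Stage 1: F_1 = 10^(0.522/10) = 1.128, G_1 = 10^(−0.522/10) = 0.8867
  Stage 2: F_2 = 10^(1.09/10) = 1.285, G_2 = 10^(−1.09/10) = 0.7780
  Stage 3: F_3 = 10^(1.85/10) = 1.531, G_3 = 10^(24.9/10) = 309.0
  Stage 4: F_4 = 10^(7.97/10) = 6.266, G_4 = 10^(17.3/10) = 53.70
Friis cascade:
  F = 1.128 + (1.285 − 1)/0.8867 + (1.531 − 1)/0.6899 + (6.266 − 1)/213.2 = 2.244
NF = 10 log₁₀(2.244) = 3.51 dB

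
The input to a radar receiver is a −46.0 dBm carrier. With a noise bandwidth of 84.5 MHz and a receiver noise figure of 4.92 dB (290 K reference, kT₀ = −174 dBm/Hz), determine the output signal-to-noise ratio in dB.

43.8 dB

Noise floor: N = −174 + 10 log₁₀(B) + NF
10 log₁₀(8.45×10⁷) = 79.27 dB
N = −174 + 79.27 + 4.92 = −89.81 dBm
SNR = P_sig − N = −46.0 − (−89.81) = 43.81 dB → 43.8 dB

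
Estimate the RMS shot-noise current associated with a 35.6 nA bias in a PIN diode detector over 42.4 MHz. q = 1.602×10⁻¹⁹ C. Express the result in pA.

I_n = √(2qI·B)
2qI·B = 2 × 1.602×10⁻¹⁹ × 3.56×10⁻⁸ × 4.24×10⁷ = 4.84×10⁻¹⁹ A²
I_n = √(4.84×10⁻¹⁹) = 6.95×10⁻¹⁰ A = 695 pA

695 pA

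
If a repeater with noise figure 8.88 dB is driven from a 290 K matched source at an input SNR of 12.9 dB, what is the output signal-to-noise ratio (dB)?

4.02 dB

By definition F = SNR_in/SNR_out, so in dB: SNR_out = SNR_in − NF
SNR_out = 12.9 − 8.88 = 4.02 dB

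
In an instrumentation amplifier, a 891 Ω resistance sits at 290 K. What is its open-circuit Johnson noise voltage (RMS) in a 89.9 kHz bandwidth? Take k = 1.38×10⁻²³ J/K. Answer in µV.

1.13 µV

V_n = √(4kTRB)
4kTRB = 4 × 1.38×10⁻²³ × 290 × 8.91×10² × 8.99×10⁴ = 1.28×10⁻¹² V²
V_n = √(1.28×10⁻¹²) = 1.13×10⁻⁶ V = 1.13 µV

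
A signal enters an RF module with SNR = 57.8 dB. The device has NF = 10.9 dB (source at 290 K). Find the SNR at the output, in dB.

46.9 dB

By definition F = SNR_in/SNR_out, so in dB: SNR_out = SNR_in − NF
SNR_out = 57.8 − 10.9 = 46.9 dB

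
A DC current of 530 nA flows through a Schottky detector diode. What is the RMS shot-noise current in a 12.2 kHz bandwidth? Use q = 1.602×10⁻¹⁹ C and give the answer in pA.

I_n = √(2qI·B)
2qI·B = 2 × 1.602×10⁻¹⁹ × 5.30×10⁻⁷ × 1.22×10⁴ = 2.07×10⁻²¹ A²
I_n = √(2.07×10⁻²¹) = 4.55×10⁻¹¹ A = 45.5 pA

45.5 pA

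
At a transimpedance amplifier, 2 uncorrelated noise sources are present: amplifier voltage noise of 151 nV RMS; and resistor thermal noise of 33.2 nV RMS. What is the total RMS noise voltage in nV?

155 nV

Uncorrelated sources add in power (mean-square): V_tot = √(ΣV_i²)
V_tot = √[(1.51×10⁻⁷)² + (3.32×10⁻⁸)²] = 1.55×10⁻⁷ V = 155 nV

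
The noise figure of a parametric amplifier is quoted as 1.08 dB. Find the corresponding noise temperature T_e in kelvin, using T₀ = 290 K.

F = 10^(1.08/10) = 1.28233
T_e = (F − 1)·T₀ = (1.28233 − 1) × 290 = 81.9 K

81.9 K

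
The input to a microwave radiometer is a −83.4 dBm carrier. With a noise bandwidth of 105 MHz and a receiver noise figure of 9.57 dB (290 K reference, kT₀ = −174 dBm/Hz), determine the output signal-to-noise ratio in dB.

Noise floor: N = −174 + 10 log₁₀(B) + NF
10 log₁₀(1.05×10⁸) = 80.21 dB
N = −174 + 80.21 + 9.57 = −84.22 dBm
SNR = P_sig − N = −83.4 − (−84.22) = 0.82 dB → 0.8 dB

0.8 dB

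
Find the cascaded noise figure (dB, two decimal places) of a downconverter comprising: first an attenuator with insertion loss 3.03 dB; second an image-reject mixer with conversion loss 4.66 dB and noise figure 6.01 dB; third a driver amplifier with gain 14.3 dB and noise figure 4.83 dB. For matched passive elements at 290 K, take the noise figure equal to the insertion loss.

13.01 dB

Convert to linear (a loss of L dB is a gain of −L dB): F_i = 10^(NF_i/10), G_i = 10^(G_i,dB/10)
  Stage 1: F_1 = 10^(3.03/10) = 2.009, G_1 = 10^(−3.03/10) = 0.4977
  Stage 2: F_2 = 10^(6.01/10) = 3.990, G_2 = 10^(−4.66/10) = 0.3420
  Stage 3: F_3 = 10^(4.83/10) = 3.041, G_3 = 10^(14.3/10) = 26.92
Friis cascade:
  F = 2.009 + (3.990 − 1)/0.4977 + (3.041 − 1)/0.1702 = 20.01
NF = 10 log₁₀(20.01) = 13.01 dB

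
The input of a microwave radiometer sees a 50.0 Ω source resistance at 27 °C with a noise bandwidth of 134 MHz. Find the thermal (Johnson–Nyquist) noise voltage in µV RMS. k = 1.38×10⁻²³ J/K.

T = 27 °C + 273.15 = 300.15 K
V_n = √(4kTRB)
4kTRB = 4 × 1.38×10⁻²³ × 300.15 × 5.00×10¹ × 1.34×10⁸ = 1.11×10⁻¹⁰ V²
V_n = √(1.11×10⁻¹⁰) = 1.05×10⁻⁵ V = 10.5 µV

10.5 µV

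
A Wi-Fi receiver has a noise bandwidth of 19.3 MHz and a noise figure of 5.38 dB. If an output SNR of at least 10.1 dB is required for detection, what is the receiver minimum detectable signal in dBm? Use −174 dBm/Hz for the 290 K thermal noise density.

−85.7 dBm

Sensitivity = −174 + 10 log₁₀(B) + NF + SNR_min
= −174 + 72.86 + 5.38 + 10.1
= −85.66 dBm → −85.7 dBm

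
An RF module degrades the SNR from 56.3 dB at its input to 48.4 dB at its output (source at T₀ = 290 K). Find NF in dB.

NF (dB) = SNR_in(dB) − SNR_out(dB) when the source is at T₀
NF = 56.3 − 48.4 = 7.9 dB

7.9 dB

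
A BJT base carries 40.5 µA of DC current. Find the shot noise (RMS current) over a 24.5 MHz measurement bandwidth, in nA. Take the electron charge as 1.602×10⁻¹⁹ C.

17.8 nA

I_n = √(2qI·B)
2qI·B = 2 × 1.602×10⁻¹⁹ × 4.05×10⁻⁵ × 2.45×10⁷ = 3.18×10⁻¹⁶ A²
I_n = √(3.18×10⁻¹⁶) = 1.78×10⁻⁸ A = 17.8 nA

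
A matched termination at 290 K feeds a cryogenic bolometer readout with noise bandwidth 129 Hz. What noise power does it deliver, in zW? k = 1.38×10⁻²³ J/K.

516 zW

P_n = kTB = 1.38×10⁻²³ × 290 × 1.29×10² = 5.16×10⁻¹⁹ W = 516 zW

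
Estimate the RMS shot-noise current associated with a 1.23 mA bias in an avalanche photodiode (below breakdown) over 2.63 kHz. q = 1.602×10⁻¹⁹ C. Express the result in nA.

1.02 nA

I_n = √(2qI·B)
2qI·B = 2 × 1.602×10⁻¹⁹ × 1.23×10⁻³ × 2.63×10³ = 1.04×10⁻¹⁸ A²
I_n = √(1.04×10⁻¹⁸) = 1.02×10⁻⁹ A = 1.02 nA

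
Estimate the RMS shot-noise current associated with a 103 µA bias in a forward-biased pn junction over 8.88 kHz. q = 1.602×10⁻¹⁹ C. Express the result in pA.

I_n = √(2qI·B)
2qI·B = 2 × 1.602×10⁻¹⁹ × 1.03×10⁻⁴ × 8.88×10³ = 2.93×10⁻¹⁹ A²
I_n = √(2.93×10⁻¹⁹) = 5.41×10⁻¹⁰ A = 541 pA

541 pA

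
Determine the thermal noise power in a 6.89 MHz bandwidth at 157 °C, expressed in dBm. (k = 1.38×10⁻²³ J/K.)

T = 157 °C + 273.15 = 430.15 K
P_n = kTB = 1.38×10⁻²³ × 430.15 × 6.89×10⁶ = 4.09×10⁻¹⁴ W
In dBm: 10 log₁₀(4.09×10⁻¹⁴ / 10⁻³) = −103.9 dBm

−103.9 dBm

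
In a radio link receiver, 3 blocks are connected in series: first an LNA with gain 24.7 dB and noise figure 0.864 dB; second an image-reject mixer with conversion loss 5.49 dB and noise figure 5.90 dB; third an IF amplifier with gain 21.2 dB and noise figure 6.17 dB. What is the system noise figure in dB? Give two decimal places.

Convert to linear (a loss of L dB is a gain of −L dB): F_i = 10^(NF_i/10), G_i = 10^(G_i,dB/10)
  Stage 1: F_1 = 10^(0.864/10) = 1.220, G_1 = 10^(24.7/10) = 295.1
  Stage 2: F_2 = 10^(5.90/10) = 3.890, G_2 = 10^(−5.49/10) = 0.2825
  Stage 3: F_3 = 10^(6.17/10) = 4.140, G_3 = 10^(21.2/10) = 131.8
Friis cascade:
  F = 1.220 + (3.890 − 1)/295.1 + (4.140 − 1)/83.37 = 1.268
NF = 10 log₁₀(1.268) = 1.03 dB

1.03 dB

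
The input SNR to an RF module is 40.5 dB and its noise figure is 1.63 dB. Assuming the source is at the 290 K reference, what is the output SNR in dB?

38.87 dB

By definition F = SNR_in/SNR_out, so in dB: SNR_out = SNR_in − NF
SNR_out = 40.5 − 1.63 = 38.87 dB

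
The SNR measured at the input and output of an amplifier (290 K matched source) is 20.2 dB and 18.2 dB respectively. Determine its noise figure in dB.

2.0 dB

NF (dB) = SNR_in(dB) − SNR_out(dB) when the source is at T₀
NF = 20.2 − 18.2 = 2.0 dB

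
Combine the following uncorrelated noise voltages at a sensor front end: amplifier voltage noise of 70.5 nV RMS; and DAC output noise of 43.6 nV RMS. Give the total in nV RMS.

82.9 nV

Uncorrelated sources add in power (mean-square): V_tot = √(ΣV_i²)
V_tot = √[(7.05×10⁻⁸)² + (4.36×10⁻⁸)²] = 8.29×10⁻⁸ V = 82.9 nV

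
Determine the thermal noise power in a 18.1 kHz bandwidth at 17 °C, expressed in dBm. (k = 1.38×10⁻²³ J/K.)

T = 17 °C + 273.15 = 290.15 K
P_n = kTB = 1.38×10⁻²³ × 290.15 × 1.81×10⁴ = 7.25×10⁻¹⁷ W
In dBm: 10 log₁₀(7.25×10⁻¹⁷ / 10⁻³) = −131.4 dBm

−131.4 dBm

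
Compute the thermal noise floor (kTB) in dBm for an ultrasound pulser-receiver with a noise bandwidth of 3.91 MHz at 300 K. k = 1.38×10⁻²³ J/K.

P_n = kTB = 1.38×10⁻²³ × 300 × 3.91×10⁶ = 1.62×10⁻¹⁴ W
In dBm: 10 log₁₀(1.62×10⁻¹⁴ / 10⁻³) = −107.9 dBm

−107.9 dBm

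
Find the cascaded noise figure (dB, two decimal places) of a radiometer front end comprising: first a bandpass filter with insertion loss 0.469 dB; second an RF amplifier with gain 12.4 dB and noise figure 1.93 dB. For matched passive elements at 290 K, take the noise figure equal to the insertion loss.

Convert to linear (a loss of L dB is a gain of −L dB): F_i = 10^(NF_i/10), G_i = 10^(G_i,dB/10)
  Stage 1: F_1 = 10^(0.469/10) = 1.114, G_1 = 10^(−0.469/10) = 0.8976
  Stage 2: F_2 = 10^(1.93/10) = 1.560, G_2 = 10^(12.4/10) = 17.38
Friis cascade:
  F = 1.114 + (1.560 − 1)/0.8976 = 1.737
NF = 10 log₁₀(1.737) = 2.40 dB

2.40 dB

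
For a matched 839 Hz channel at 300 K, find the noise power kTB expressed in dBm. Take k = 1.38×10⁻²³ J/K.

P_n = kTB = 1.38×10⁻²³ × 300 × 8.39×10² = 3.47×10⁻¹⁸ W
In dBm: 10 log₁₀(3.47×10⁻¹⁸ / 10⁻³) = −144.6 dBm

−144.6 dBm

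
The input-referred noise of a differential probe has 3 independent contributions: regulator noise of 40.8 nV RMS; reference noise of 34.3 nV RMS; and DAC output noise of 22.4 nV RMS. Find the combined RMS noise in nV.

Uncorrelated sources add in power (mean-square): V_tot = √(ΣV_i²)
V_tot = √[(4.08×10⁻⁸)² + (3.43×10⁻⁸)² + (2.24×10⁻⁸)²] = 5.78×10⁻⁸ V = 57.8 nV

57.8 nV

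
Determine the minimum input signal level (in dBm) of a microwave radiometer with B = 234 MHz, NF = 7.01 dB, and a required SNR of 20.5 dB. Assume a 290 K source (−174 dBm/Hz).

Sensitivity = −174 + 10 log₁₀(B) + NF + SNR_min
= −174 + 83.69 + 7.01 + 20.5
= −62.80 dBm → −62.8 dBm

−62.8 dBm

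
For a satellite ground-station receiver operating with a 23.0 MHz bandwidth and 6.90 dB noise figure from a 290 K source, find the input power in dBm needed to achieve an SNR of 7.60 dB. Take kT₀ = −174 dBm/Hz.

−85.9 dBm

Sensitivity = −174 + 10 log₁₀(B) + NF + SNR_min
= −174 + 73.62 + 6.90 + 7.60
= −85.88 dBm → −85.9 dBm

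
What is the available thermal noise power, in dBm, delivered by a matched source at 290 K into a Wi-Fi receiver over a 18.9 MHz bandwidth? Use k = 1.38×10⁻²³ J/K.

P_n = kTB = 1.38×10⁻²³ × 290 × 1.89×10⁷ = 7.56×10⁻¹⁴ W
In dBm: 10 log₁₀(7.56×10⁻¹⁴ / 10⁻³) = −101.2 dBm

−101.2 dBm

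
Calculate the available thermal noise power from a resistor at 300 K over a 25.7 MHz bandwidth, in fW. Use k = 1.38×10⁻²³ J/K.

106 fW

P_n = kTB = 1.38×10⁻²³ × 300 × 2.57×10⁷ = 1.06×10⁻¹³ W = 106 fW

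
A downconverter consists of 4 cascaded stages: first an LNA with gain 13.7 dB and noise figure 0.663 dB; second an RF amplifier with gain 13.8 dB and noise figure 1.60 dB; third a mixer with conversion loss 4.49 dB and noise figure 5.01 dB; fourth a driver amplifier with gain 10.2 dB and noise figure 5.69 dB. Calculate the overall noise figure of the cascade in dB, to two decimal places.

0.80 dB

Convert to linear (a loss of L dB is a gain of −L dB): F_i = 10^(NF_i/10), G_i = 10^(G_i,dB/10)
  Stage 1: F_1 = 10^(0.663/10) = 1.165, G_1 = 10^(13.7/10) = 23.44
  Stage 2: F_2 = 10^(1.60/10) = 1.445, G_2 = 10^(13.8/10) = 23.99
  Stage 3: F_3 = 10^(5.01/10) = 3.170, G_3 = 10^(−4.49/10) = 0.3556
  Stage 4: F_4 = 10^(5.69/10) = 3.707, G_4 = 10^(10.2/10) = 10.47
Friis cascade:
  F = 1.165 + (1.445 − 1)/23.44 + (3.170 − 1)/562.3 + (3.707 − 1)/200.0 = 1.201
NF = 10 log₁₀(1.201) = 0.80 dB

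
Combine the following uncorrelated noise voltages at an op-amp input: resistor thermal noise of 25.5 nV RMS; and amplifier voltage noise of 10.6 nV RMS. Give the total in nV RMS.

27.6 nV

Uncorrelated sources add in power (mean-square): V_tot = √(ΣV_i²)
V_tot = √[(2.55×10⁻⁸)² + (1.06×10⁻⁸)²] = 2.76×10⁻⁸ V = 27.6 nV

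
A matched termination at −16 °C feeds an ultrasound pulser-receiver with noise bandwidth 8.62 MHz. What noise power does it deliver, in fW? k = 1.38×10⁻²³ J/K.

30.6 fW

T = −16 °C + 273.15 = 257.15 K
P_n = kTB = 1.38×10⁻²³ × 257.15 × 8.62×10⁶ = 3.06×10⁻¹⁴ W = 30.6 fW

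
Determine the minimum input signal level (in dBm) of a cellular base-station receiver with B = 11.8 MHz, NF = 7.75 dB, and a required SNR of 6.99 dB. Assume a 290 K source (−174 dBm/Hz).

−88.5 dBm

Sensitivity = −174 + 10 log₁₀(B) + NF + SNR_min
= −174 + 70.72 + 7.75 + 6.99
= −88.54 dBm → −88.5 dBm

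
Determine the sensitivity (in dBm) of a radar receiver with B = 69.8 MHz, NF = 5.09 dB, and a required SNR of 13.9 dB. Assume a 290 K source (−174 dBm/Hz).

Sensitivity = −174 + 10 log₁₀(B) + NF + SNR_min
= −174 + 78.44 + 5.09 + 13.9
= −76.57 dBm → −76.6 dBm

−76.6 dBm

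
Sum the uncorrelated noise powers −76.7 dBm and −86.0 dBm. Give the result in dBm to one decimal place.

Convert to linear, add, convert back:
P₁ = 2.14×10⁻¹¹ W, P₂ = 2.51×10⁻¹² W
P_tot = 2.39×10⁻¹¹ W → 10 log₁₀(P_tot / 10⁻³) = −76.2 dBm

−76.2 dBm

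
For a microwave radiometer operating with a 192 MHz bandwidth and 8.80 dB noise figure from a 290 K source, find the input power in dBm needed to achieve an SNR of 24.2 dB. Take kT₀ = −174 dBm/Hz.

Sensitivity = −174 + 10 log₁₀(B) + NF + SNR_min
= −174 + 82.83 + 8.80 + 24.2
= −58.17 dBm → −58.2 dBm

−58.2 dBm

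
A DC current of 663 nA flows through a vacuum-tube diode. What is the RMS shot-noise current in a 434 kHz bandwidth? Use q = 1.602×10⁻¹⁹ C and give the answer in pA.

I_n = √(2qI·B)
2qI·B = 2 × 1.602×10⁻¹⁹ × 6.63×10⁻⁷ × 4.34×10⁵ = 9.22×10⁻²⁰ A²
I_n = √(9.22×10⁻²⁰) = 3.04×10⁻¹⁰ A = 304 pA

304 pA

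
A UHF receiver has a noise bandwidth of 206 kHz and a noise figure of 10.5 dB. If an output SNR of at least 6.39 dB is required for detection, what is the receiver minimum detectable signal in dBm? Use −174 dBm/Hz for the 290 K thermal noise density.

Sensitivity = −174 + 10 log₁₀(B) + NF + SNR_min
= −174 + 53.14 + 10.5 + 6.39
= −103.97 dBm → −104.0 dBm

−104.0 dBm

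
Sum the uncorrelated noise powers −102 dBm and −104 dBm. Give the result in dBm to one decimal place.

−99.9 dBm

Convert to linear, add, convert back:
P₁ = 6.31×10⁻¹⁴ W, P₂ = 3.98×10⁻¹⁴ W
P_tot = 1.03×10⁻¹³ W → 10 log₁₀(P_tot / 10⁻³) = −99.9 dBm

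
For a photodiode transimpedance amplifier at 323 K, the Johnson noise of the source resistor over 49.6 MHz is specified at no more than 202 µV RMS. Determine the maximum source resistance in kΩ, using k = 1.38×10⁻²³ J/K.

Johnson–Nyquist: V_n = √(4kTRB) ⇒ R = V_n² / (4kTB)
4kTB = 4 × 1.38×10⁻²³ × 323 × 4.96×10⁷ = 8.84×10⁻¹³
R = (2.02×10⁻⁴)² / 8.84×10⁻¹³ = 4.61×10⁴ Ω = 46.1 kΩ

46.1 kΩ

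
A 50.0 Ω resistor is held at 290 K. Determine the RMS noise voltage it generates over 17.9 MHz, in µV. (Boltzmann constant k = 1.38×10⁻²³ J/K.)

V_n = √(4kTRB)
4kTRB = 4 × 1.38×10⁻²³ × 290 × 5.00×10¹ × 1.79×10⁷ = 1.43×10⁻¹¹ V²
V_n = √(1.43×10⁻¹¹) = 3.79×10⁻⁶ V = 3.79 µV

3.79 µV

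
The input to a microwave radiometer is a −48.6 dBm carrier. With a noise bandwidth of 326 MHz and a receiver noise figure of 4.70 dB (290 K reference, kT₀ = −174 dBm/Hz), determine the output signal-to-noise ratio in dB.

Noise floor: N = −174 + 10 log₁₀(B) + NF
10 log₁₀(3.26×10⁸) = 85.13 dB
N = −174 + 85.13 + 4.70 = −84.17 dBm
SNR = P_sig − N = −48.6 − (−84.17) = 35.57 dB → 35.6 dB

35.6 dB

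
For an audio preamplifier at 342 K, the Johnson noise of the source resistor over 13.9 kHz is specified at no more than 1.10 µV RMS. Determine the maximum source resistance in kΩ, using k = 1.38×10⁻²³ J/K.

Johnson–Nyquist: V_n = √(4kTRB) ⇒ R = V_n² / (4kTB)
4kTB = 4 × 1.38×10⁻²³ × 342 × 1.39×10⁴ = 2.62×10⁻¹⁶
R = (1.10×10⁻⁶)² / 2.62×10⁻¹⁶ = 4.61×10³ Ω = 4.61 kΩ

4.61 kΩ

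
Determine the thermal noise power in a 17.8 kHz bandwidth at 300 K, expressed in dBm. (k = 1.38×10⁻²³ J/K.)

−131.3 dBm

P_n = kTB = 1.38×10⁻²³ × 300 × 1.78×10⁴ = 7.37×10⁻¹⁷ W
In dBm: 10 log₁₀(7.37×10⁻¹⁷ / 10⁻³) = −131.3 dBm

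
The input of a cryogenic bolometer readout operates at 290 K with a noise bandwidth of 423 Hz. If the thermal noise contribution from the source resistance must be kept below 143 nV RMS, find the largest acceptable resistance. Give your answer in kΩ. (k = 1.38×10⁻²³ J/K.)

Johnson–Nyquist: V_n = √(4kTRB) ⇒ R = V_n² / (4kTB)
4kTB = 4 × 1.38×10⁻²³ × 290 × 4.23×10² = 6.77×10⁻¹⁸
R = (1.43×10⁻⁷)² / 6.77×10⁻¹⁸ = 3.02×10³ Ω = 3.02 kΩ

3.02 kΩ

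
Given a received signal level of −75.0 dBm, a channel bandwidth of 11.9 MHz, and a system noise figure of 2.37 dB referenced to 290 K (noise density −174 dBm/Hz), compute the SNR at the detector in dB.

Noise floor: N = −174 + 10 log₁₀(B) + NF
10 log₁₀(1.19×10⁷) = 70.76 dB
N = −174 + 70.76 + 2.37 = −100.87 dBm
SNR = P_sig − N = −75.0 − (−100.87) = 25.87 dB → 25.9 dB

25.9 dB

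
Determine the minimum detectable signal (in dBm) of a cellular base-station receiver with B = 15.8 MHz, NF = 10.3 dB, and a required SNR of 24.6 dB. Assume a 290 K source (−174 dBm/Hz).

Sensitivity = −174 + 10 log₁₀(B) + NF + SNR_min
= −174 + 71.99 + 10.3 + 24.6
= −67.11 dBm → −67.1 dBm

−67.1 dBm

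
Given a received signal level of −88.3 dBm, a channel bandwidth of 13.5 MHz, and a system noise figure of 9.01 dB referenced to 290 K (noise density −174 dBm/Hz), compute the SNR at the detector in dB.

5.4 dB

Noise floor: N = −174 + 10 log₁₀(B) + NF
10 log₁₀(1.35×10⁷) = 71.3 dB
N = −174 + 71.3 + 9.01 = −93.69 dBm
SNR = P_sig − N = −88.3 − (−93.69) = 5.39 dB → 5.4 dB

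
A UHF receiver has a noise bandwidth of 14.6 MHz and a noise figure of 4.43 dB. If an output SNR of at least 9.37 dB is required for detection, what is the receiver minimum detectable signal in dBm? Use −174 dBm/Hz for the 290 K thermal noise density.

−88.6 dBm

Sensitivity = −174 + 10 log₁₀(B) + NF + SNR_min
= −174 + 71.64 + 4.43 + 9.37
= −88.56 dBm → −88.6 dBm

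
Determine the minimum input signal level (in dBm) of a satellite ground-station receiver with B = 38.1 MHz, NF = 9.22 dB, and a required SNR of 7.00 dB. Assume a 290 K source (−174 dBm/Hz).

Sensitivity = −174 + 10 log₁₀(B) + NF + SNR_min
= −174 + 75.81 + 9.22 + 7.00
= −81.97 dBm → −82.0 dBm

−82.0 dBm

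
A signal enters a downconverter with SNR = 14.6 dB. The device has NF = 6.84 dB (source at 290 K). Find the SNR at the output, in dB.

By definition F = SNR_in/SNR_out, so in dB: SNR_out = SNR_in − NF
SNR_out = 14.6 − 6.84 = 7.76 dB

7.76 dB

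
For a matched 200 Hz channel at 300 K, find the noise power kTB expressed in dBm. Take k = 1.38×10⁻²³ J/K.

P_n = kTB = 1.38×10⁻²³ × 300 × 2.00×10² = 8.28×10⁻¹⁹ W
In dBm: 10 log₁₀(8.28×10⁻¹⁹ / 10⁻³) = −150.8 dBm

−150.8 dBm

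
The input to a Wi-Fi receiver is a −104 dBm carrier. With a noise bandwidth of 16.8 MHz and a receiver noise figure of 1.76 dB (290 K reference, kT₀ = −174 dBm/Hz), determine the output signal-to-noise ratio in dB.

−4.0 dB

Noise floor: N = −174 + 10 log₁₀(B) + NF
10 log₁₀(1.68×10⁷) = 72.25 dB
N = −174 + 72.25 + 1.76 = −99.99 dBm
SNR = P_sig − N = −104 − (−99.99) = −4.01 dB → −4.0 dB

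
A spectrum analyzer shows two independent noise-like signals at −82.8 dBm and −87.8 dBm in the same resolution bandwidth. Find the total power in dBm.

−81.6 dBm

Convert to linear, add, convert back:
P₁ = 5.25×10⁻¹² W, P₂ = 1.66×10⁻¹² W
P_tot = 6.91×10⁻¹² W → 10 log₁₀(P_tot / 10⁻³) = −81.6 dBm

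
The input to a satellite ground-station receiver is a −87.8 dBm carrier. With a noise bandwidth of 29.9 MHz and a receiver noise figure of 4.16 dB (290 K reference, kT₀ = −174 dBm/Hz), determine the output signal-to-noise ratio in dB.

7.3 dB

Noise floor: N = −174 + 10 log₁₀(B) + NF
10 log₁₀(2.99×10⁷) = 74.76 dB
N = −174 + 74.76 + 4.16 = −95.08 dBm
SNR = P_sig − N = −87.8 − (−95.08) = 7.28 dB → 7.3 dB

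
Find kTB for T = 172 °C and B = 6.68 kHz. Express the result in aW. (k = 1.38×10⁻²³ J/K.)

T = 172 °C + 273.15 = 445.15 K
P_n = kTB = 1.38×10⁻²³ × 445.15 × 6.68×10³ = 4.10×10⁻¹⁷ W = 41.0 aW

41.0 aW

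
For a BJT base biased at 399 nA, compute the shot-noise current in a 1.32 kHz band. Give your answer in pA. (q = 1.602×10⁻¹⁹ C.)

I_n = √(2qI·B)
2qI·B = 2 × 1.602×10⁻¹⁹ × 3.99×10⁻⁷ × 1.32×10³ = 1.69×10⁻²² A²
I_n = √(1.69×10⁻²²) = 1.30×10⁻¹¹ A = 13.0 pA

13.0 pA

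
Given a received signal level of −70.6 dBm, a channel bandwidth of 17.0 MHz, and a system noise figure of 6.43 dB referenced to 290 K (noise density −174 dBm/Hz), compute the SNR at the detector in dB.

Noise floor: N = −174 + 10 log₁₀(B) + NF
10 log₁₀(1.70×10⁷) = 72.3 dB
N = −174 + 72.3 + 6.43 = −95.27 dBm
SNR = P_sig − N = −70.6 − (−95.27) = 24.67 dB → 24.7 dB

24.7 dB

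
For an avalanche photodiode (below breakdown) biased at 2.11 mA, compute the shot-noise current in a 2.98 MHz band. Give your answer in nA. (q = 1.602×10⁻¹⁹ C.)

I_n = √(2qI·B)
2qI·B = 2 × 1.602×10⁻¹⁹ × 2.11×10⁻³ × 2.98×10⁶ = 2.01×10⁻¹⁵ A²
I_n = √(2.01×10⁻¹⁵) = 4.49×10⁻⁸ A = 44.9 nA

44.9 nA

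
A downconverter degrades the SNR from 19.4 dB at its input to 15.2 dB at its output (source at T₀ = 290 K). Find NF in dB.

4.2 dB

NF (dB) = SNR_in(dB) − SNR_out(dB) when the source is at T₀
NF = 19.4 − 15.2 = 4.2 dB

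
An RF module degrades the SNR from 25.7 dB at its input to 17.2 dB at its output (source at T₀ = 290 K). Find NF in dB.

8.5 dB

NF (dB) = SNR_in(dB) − SNR_out(dB) when the source is at T₀
NF = 25.7 − 17.2 = 8.5 dB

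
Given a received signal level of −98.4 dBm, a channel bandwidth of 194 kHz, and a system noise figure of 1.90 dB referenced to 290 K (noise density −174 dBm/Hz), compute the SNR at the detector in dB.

20.8 dB

Noise floor: N = −174 + 10 log₁₀(B) + NF
10 log₁₀(1.94×10⁵) = 52.88 dB
N = −174 + 52.88 + 1.90 = −119.22 dBm
SNR = P_sig − N = −98.4 − (−119.22) = 20.82 dB → 20.8 dB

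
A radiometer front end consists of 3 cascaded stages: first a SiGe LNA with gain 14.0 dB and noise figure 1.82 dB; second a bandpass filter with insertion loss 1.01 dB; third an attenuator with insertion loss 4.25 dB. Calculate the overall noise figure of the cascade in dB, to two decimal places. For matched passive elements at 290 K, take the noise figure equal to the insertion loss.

2.08 dB

Convert to linear (a loss of L dB is a gain of −L dB): F_i = 10^(NF_i/10), G_i = 10^(G_i,dB/10)
  Stage 1: F_1 = 10^(1.82/10) = 1.521, G_1 = 10^(14.0/10) = 25.12
  Stage 2: F_2 = 10^(1.01/10) = 1.262, G_2 = 10^(−1.01/10) = 0.7925
  Stage 3: F_3 = 10^(4.25/10) = 2.661, G_3 = 10^(−4.25/10) = 0.3758
Friis cascade:
  F = 1.521 + (1.262 − 1)/25.12 + (2.661 − 1)/19.91 = 1.614
NF = 10 log₁₀(1.614) = 2.08 dB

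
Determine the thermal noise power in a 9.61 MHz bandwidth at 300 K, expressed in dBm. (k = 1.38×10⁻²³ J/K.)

−104.0 dBm

P_n = kTB = 1.38×10⁻²³ × 300 × 9.61×10⁶ = 3.98×10⁻¹⁴ W
In dBm: 10 log₁₀(3.98×10⁻¹⁴ / 10⁻³) = −104.0 dBm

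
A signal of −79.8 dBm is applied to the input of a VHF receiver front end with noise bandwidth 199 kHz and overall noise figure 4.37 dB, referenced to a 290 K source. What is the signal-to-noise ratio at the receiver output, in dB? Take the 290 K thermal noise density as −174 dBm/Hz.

Noise floor: N = −174 + 10 log₁₀(B) + NF
10 log₁₀(1.99×10⁵) = 52.99 dB
N = −174 + 52.99 + 4.37 = −116.64 dBm
SNR = P_sig − N = −79.8 − (−116.64) = 36.84 dB → 36.8 dB

36.8 dB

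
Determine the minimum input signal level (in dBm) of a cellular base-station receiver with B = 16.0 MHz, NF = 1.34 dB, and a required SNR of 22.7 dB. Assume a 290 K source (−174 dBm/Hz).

−77.9 dBm

Sensitivity = −174 + 10 log₁₀(B) + NF + SNR_min
= −174 + 72.04 + 1.34 + 22.7
= −77.92 dBm → −77.9 dBm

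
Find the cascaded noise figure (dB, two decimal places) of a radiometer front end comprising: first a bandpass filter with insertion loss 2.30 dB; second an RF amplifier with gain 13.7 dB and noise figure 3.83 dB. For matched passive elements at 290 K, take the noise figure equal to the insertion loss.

6.13 dB

Convert to linear (a loss of L dB is a gain of −L dB): F_i = 10^(NF_i/10), G_i = 10^(G_i,dB/10)
  Stage 1: F_1 = 10^(2.30/10) = 1.698, G_1 = 10^(−2.30/10) = 0.5888
  Stage 2: F_2 = 10^(3.83/10) = 2.415, G_2 = 10^(13.7/10) = 23.44
Friis cascade:
  F = 1.698 + (2.415 − 1)/0.5888 = 4.102
NF = 10 log₁₀(4.102) = 6.13 dB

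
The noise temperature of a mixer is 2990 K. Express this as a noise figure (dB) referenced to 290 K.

F = 1 + T_e/T₀ = 1 + 2990/290 = 11.3103
NF = 10 log₁₀(11.3103) = 10.53 dB

10.53 dB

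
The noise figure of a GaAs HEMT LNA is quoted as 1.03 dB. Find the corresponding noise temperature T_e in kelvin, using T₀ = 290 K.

77.6 K

F = 10^(1.03/10) = 1.26765
T_e = (F − 1)·T₀ = (1.26765 − 1) × 290 = 77.6 K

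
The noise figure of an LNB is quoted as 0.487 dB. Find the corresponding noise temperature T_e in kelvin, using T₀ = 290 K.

34.4 K

F = 10^(0.487/10) = 1.11866
T_e = (F − 1)·T₀ = (1.11866 − 1) × 290 = 34.4 K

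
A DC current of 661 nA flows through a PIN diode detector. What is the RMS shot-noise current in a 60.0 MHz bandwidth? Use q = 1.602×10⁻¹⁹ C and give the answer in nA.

3.56 nA

I_n = √(2qI·B)
2qI·B = 2 × 1.602×10⁻¹⁹ × 6.61×10⁻⁷ × 6.00×10⁷ = 1.27×10⁻¹⁷ A²
I_n = √(1.27×10⁻¹⁷) = 3.56×10⁻⁹ A = 3.56 nA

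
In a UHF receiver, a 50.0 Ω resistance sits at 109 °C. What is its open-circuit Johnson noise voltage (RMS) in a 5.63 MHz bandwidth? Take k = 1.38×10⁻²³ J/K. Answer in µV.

T = 109 °C + 273.15 = 382.15 K
V_n = √(4kTRB)
4kTRB = 4 × 1.38×10⁻²³ × 382.15 × 5.00×10¹ × 5.63×10⁶ = 5.94×10⁻¹² V²
V_n = √(5.94×10⁻¹²) = 2.44×10⁻⁶ V = 2.44 µV

2.44 µV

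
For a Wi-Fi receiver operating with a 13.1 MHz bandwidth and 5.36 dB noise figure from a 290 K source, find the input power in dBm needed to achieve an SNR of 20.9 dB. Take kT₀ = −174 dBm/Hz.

Sensitivity = −174 + 10 log₁₀(B) + NF + SNR_min
= −174 + 71.17 + 5.36 + 20.9
= −76.57 dBm → −76.6 dBm

−76.6 dBm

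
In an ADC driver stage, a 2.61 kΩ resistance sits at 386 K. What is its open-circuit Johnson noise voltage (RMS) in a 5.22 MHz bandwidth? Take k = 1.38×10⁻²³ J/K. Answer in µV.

17.0 µV

V_n = √(4kTRB)
4kTRB = 4 × 1.38×10⁻²³ × 386 × 2.61×10³ × 5.22×10⁶ = 2.90×10⁻¹⁰ V²
V_n = √(2.90×10⁻¹⁰) = 1.70×10⁻⁵ V = 17.0 µV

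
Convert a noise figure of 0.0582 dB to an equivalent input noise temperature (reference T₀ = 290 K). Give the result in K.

3.91 K

F = 10^(0.0582/10) = 1.01349
T_e = (F − 1)·T₀ = (1.01349 − 1) × 290 = 3.91 K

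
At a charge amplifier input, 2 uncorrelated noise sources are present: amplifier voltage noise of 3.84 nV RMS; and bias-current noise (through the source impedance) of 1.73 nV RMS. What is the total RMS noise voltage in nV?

4.21 nV

Uncorrelated sources add in power (mean-square): V_tot = √(ΣV_i²)
V_tot = √[(3.84×10⁻⁹)² + (1.73×10⁻⁹)²] = 4.21×10⁻⁹ V = 4.21 nV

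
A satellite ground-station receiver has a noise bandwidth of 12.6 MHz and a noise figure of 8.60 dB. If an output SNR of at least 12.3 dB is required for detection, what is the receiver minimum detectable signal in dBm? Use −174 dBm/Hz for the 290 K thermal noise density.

Sensitivity = −174 + 10 log₁₀(B) + NF + SNR_min
= −174 + 71 + 8.60 + 12.3
= −82.10 dBm → −82.1 dBm

−82.1 dBm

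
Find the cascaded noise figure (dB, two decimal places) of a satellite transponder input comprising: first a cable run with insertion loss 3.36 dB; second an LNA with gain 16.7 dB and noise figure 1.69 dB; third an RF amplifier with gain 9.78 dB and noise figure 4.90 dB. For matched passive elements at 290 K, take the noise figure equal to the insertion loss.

5.18 dB

Convert to linear (a loss of L dB is a gain of −L dB): F_i = 10^(NF_i/10), G_i = 10^(G_i,dB/10)
  Stage 1: F_1 = 10^(3.36/10) = 2.168, G_1 = 10^(−3.36/10) = 0.4613
  Stage 2: F_2 = 10^(1.69/10) = 1.476, G_2 = 10^(16.7/10) = 46.77
  Stage 3: F_3 = 10^(4.90/10) = 3.090, G_3 = 10^(9.78/10) = 9.506
Friis cascade:
  F = 2.168 + (1.476 − 1)/0.4613 + (3.090 − 1)/21.58 = 3.296
NF = 10 log₁₀(3.296) = 5.18 dB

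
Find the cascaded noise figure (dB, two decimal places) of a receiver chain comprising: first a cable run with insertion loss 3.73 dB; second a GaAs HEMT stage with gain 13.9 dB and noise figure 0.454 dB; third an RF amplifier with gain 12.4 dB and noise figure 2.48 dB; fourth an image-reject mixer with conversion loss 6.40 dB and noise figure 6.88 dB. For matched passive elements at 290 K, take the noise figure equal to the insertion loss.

Convert to linear (a loss of L dB is a gain of −L dB): F_i = 10^(NF_i/10), G_i = 10^(G_i,dB/10)
  Stage 1: F_1 = 10^(3.73/10) = 2.360, G_1 = 10^(−3.73/10) = 0.4236
  Stage 2: F_2 = 10^(0.454/10) = 1.110, G_2 = 10^(13.9/10) = 24.55
  Stage 3: F_3 = 10^(2.48/10) = 1.770, G_3 = 10^(12.4/10) = 17.38
  Stage 4: F_4 = 10^(6.88/10) = 4.875, G_4 = 10^(−6.40/10) = 0.2291
Friis cascade:
  F = 2.360 + (1.110 − 1)/0.4236 + (1.770 − 1)/10.40 + (4.875 − 1)/180.7 = 2.716
NF = 10 log₁₀(2.716) = 4.34 dB

4.34 dB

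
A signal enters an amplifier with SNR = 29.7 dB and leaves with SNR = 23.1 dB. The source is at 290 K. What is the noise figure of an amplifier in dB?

6.6 dB

NF (dB) = SNR_in(dB) − SNR_out(dB) when the source is at T₀
NF = 29.7 − 23.1 = 6.6 dB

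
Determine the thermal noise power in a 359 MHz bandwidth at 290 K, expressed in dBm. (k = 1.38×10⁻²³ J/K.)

−88.4 dBm

P_n = kTB = 1.38×10⁻²³ × 290 × 3.59×10⁸ = 1.44×10⁻¹² W
In dBm: 10 log₁₀(1.44×10⁻¹² / 10⁻³) = −88.4 dBm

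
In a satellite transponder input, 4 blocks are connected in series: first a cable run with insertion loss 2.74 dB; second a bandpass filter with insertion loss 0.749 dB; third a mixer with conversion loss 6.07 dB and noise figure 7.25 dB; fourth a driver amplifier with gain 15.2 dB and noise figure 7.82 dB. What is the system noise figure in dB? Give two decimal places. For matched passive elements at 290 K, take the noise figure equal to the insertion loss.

17.60 dB

Convert to linear (a loss of L dB is a gain of −L dB): F_i = 10^(NF_i/10), G_i = 10^(G_i,dB/10)
  Stage 1: F_1 = 10^(2.74/10) = 1.879, G_1 = 10^(−2.74/10) = 0.5321
  Stage 2: F_2 = 10^(0.749/10) = 1.188, G_2 = 10^(−0.749/10) = 0.8416
  Stage 3: F_3 = 10^(7.25/10) = 5.309, G_3 = 10^(−6.07/10) = 0.2472
  Stage 4: F_4 = 10^(7.82/10) = 6.053, G_4 = 10^(15.2/10) = 33.11
Friis cascade:
  F = 1.879 + (1.188 − 1)/0.5321 + (5.309 − 1)/0.4478 + (6.053 − 1)/0.1107 = 57.51
NF = 10 log₁₀(57.51) = 17.60 dB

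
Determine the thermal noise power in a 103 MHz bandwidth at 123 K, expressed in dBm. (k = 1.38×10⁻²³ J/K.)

−97.6 dBm

P_n = kTB = 1.38×10⁻²³ × 123 × 1.03×10⁸ = 1.75×10⁻¹³ W
In dBm: 10 log₁₀(1.75×10⁻¹³ / 10⁻³) = −97.6 dBm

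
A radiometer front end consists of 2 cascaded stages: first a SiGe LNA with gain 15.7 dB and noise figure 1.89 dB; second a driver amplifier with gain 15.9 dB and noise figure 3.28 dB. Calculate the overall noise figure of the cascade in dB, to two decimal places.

Convert to linear (a loss of L dB is a gain of −L dB): F_i = 10^(NF_i/10), G_i = 10^(G_i,dB/10)
  Stage 1: F_1 = 10^(1.89/10) = 1.545, G_1 = 10^(15.7/10) = 37.15
  Stage 2: F_2 = 10^(3.28/10) = 2.128, G_2 = 10^(15.9/10) = 38.90
Friis cascade:
  F = 1.545 + (2.128 − 1)/37.15 = 1.576
NF = 10 log₁₀(1.576) = 1.97 dB

1.97 dB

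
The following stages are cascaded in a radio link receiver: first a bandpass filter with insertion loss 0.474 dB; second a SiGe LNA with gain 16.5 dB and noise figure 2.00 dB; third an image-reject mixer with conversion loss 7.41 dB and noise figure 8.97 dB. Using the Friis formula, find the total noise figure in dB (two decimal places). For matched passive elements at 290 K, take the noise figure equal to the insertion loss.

Convert to linear (a loss of L dB is a gain of −L dB): F_i = 10^(NF_i/10), G_i = 10^(G_i,dB/10)
  Stage 1: F_1 = 10^(0.474/10) = 1.115, G_1 = 10^(−0.474/10) = 0.8966
  Stage 2: F_2 = 10^(2.00/10) = 1.585, G_2 = 10^(16.5/10) = 44.67
  Stage 3: F_3 = 10^(8.97/10) = 7.889, G_3 = 10^(−7.41/10) = 0.1816
Friis cascade:
  F = 1.115 + (1.585 − 1)/0.8966 + (7.889 − 1)/40.05 = 1.940
NF = 10 log₁₀(1.940) = 2.88 dB

2.88 dB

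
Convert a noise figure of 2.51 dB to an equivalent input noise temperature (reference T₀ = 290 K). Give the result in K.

F = 10^(2.51/10) = 1.78238
T_e = (F − 1)·T₀ = (1.78238 − 1) × 290 = 227 K

227 K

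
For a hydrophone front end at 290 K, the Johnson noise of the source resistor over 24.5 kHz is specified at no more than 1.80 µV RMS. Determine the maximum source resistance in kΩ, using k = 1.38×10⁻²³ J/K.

Johnson–Nyquist: V_n = √(4kTRB) ⇒ R = V_n² / (4kTB)
4kTB = 4 × 1.38×10⁻²³ × 290 × 2.45×10⁴ = 3.92×10⁻¹⁶
R = (1.80×10⁻⁶)² / 3.92×10⁻¹⁶ = 8.26×10³ Ω = 8.26 kΩ

8.26 kΩ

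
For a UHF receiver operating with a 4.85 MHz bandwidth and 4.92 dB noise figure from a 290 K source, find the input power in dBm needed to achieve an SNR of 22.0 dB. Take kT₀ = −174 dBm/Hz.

Sensitivity = −174 + 10 log₁₀(B) + NF + SNR_min
= −174 + 66.86 + 4.92 + 22.0
= −80.22 dBm → −80.2 dBm

−80.2 dBm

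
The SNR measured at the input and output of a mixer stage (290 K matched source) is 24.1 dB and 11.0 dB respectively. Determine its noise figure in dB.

13.1 dB

NF (dB) = SNR_in(dB) − SNR_out(dB) when the source is at T₀
NF = 24.1 − 11.0 = 13.1 dB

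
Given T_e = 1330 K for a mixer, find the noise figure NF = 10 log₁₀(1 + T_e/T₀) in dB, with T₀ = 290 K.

F = 1 + T_e/T₀ = 1 + 1330/290 = 5.58621
NF = 10 log₁₀(5.58621) = 7.47 dB

7.47 dB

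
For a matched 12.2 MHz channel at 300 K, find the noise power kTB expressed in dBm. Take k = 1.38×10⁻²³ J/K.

P_n = kTB = 1.38×10⁻²³ × 300 × 1.22×10⁷ = 5.05×10⁻¹⁴ W
In dBm: 10 log₁₀(5.05×10⁻¹⁴ / 10⁻³) = −103.0 dBm

−103.0 dBm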